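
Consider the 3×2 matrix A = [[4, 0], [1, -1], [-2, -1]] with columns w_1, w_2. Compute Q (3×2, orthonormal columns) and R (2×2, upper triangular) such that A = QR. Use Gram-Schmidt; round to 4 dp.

Q = [[0.8729, -0.1363], [0.2182, -0.7498], [-0.4364, -0.6475]], R = [[4.5826, 0.2182], [0.0000, 1.3973]]

e_1 = w_1/‖w_1‖ = (4, 1, -2)/4.5826 = (0.8729, 0.2182, -0.4364).
r_{12} = e_1·w_2 = 0.2182.
u_2 = w_2 − 0.2182·e_1 = (-0.1905, -1.0476, -0.9048).
‖u_2‖ = 1.3973, so e_2 = (-0.1363, -0.7498, -0.6475).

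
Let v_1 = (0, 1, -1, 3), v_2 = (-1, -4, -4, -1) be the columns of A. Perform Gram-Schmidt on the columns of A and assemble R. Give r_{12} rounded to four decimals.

v_1 = (0, 1, -1, 3); ‖v_1‖ = 3.3166, so q_1 = (0.0000, 0.3015, -0.3015, 0.9045).
r_{12} = q_1·v_2 = -0.9045.

r_{12} = -0.9045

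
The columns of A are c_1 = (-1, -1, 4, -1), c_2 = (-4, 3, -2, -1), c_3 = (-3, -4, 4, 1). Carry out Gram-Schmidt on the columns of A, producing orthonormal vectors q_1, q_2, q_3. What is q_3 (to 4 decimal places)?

q_3 = (-0.5331, -0.6539, -0.1694, 0.5095)

c_1 = (-1, -1, 4, -1); ‖c_1‖ = 4.3589, so q_1 = (-0.2294, -0.2294, 0.9177, -0.2294).
q_1·c_2 = (-0.2294)·(-4) + (-0.2294)·3 + 0.9177·(-2) + (-0.2294)·(-1) = -1.3765.
u_2 = c_2 + 1.3765·q_1 = (-4.3158, 2.6842, -0.7368, -1.3158).
‖u_2‖ = 5.3014, so q_2 = (-0.8141, 0.5063, -0.1390, -0.2482).
q_1·c_3 = (-0.2294)·(-3) + (-0.2294)·(-4) + 0.9177·4 + (-0.2294)·1 = 5.0471; q_2·c_3 = (-0.8141)·(-3) + 0.5063·(-4) + (-0.1390)·4 + (-0.2482)·1 = -0.3872.
u_3 = c_3 − 5.0471·q_1 + 0.3872·q_2 = (-2.1573, -2.6461, -0.6854, 2.0618).
‖u_3‖ = 4.0468, so q_3 = (-0.5331, -0.6539, -0.1694, 0.5095).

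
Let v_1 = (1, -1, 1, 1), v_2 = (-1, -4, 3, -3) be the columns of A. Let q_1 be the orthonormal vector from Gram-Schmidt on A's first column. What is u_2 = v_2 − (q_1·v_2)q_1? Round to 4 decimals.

v_1 = (1, -1, 1, 1); ‖v_1‖ = 2.0000, so q_1 = (0.5000, -0.5000, 0.5000, 0.5000).
q_1·v_2 = 0.5000·(-1) + (-0.5000)·(-4) + 0.5000·3 + 0.5000·(-3) = 1.5000.
u_2 = v_2 − 1.5000·q_1 = (-1.7500, -3.2500, 2.2500, -3.7500).

u_2 = (-1.7500, -3.2500, 2.2500, -3.7500)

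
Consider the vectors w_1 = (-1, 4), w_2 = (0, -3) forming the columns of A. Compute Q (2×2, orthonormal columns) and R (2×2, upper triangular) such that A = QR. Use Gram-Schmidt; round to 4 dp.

Q = [[-0.2425, -0.9701], [0.9701, -0.2425]], R = [[4.1231, -2.9104], [0.0000, 0.7276]]

w_1 = (-1, 4); ‖w_1‖ = 4.1231, so q_1 = (-0.2425, 0.9701).
q_1·w_2 = (-0.2425)·0 + 0.9701·(-3) = -2.9104.
u_2 = w_2 + 2.9104·q_1 = (-0.7059, -0.1765).
‖u_2‖ = 0.7276, so q_2 = (-0.9701, -0.2425).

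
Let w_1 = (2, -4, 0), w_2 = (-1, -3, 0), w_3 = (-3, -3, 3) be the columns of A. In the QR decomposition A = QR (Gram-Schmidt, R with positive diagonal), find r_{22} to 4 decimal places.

q_1 = w_1/‖w_1‖ = (2, -4, 0)/4.4721 = (0.4472, -0.8944, 0.0000).
r_{12} = q_1·w_2 = 2.2361.
u_2 = w_2 − 2.2361·q_1 = (-2.0000, -1.0000, 0.0000).
r_{22} = ‖u_2‖ = 2.2361.

r_{22} = 2.2361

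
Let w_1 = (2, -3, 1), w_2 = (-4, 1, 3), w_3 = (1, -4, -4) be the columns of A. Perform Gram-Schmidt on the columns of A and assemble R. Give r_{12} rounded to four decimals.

r_{12} = -2.1381

w_1 = (2, -3, 1); ‖w_1‖ = 3.7417, so q_1 = (0.5345, -0.8018, 0.2673).
r_{12} = q_1·w_2 = -2.1381.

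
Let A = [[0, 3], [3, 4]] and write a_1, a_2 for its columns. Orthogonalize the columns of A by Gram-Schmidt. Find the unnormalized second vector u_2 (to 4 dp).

a_1 = (0, 3); ‖a_1‖ = 3.0000, so e_1 = (0.0000, 1.0000).
e_1·a_2 = 0.0000·3 + 1.0000·4 = 4.0000.
u_2 = a_2 − 4.0000·e_1 = (3.0000, 0.0000).

u_2 = (3.0000, 0.0000)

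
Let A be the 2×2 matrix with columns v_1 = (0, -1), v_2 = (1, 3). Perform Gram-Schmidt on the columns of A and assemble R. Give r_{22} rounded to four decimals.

r_{22} = 1.0000

v_1 = (0, -1); ‖v_1‖ = 1.0000, so q_1 = (0.0000, -1.0000).
q_1·v_2 = 0.0000·1 + (-1.0000)·3 = -3.0000.
u_2 = v_2 + 3.0000·q_1 = (1.0000, 0.0000).
r_{22} = ‖u_2‖ = 1.0000.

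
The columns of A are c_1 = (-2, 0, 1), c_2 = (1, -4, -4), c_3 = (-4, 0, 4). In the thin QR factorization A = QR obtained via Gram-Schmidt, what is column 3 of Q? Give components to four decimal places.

e_3 = (0.3522, -0.6163, 0.7044)

e_1 = c_1/‖c_1‖ = (-2, 0, 1)/2.2361 = (-0.8944, 0.0000, 0.4472).
r_{12} = e_1·c_2 = -2.6833.
u_2 = c_2 + 2.6833·e_1 = (-1.4000, -4.0000, -2.8000).
‖u_2‖ = 5.0794, so e_2 = (-0.2756, -0.7875, -0.5512).
r_{13} = e_1·c_3 = 5.3666; r_{23} = e_2·c_3 = -1.1025.
u_3 = c_3 − 5.3666·e_1 + 1.1025·e_2 = (0.4961, -0.8682, 0.9922).
‖u_3‖ = 1.4087, so e_3 = (0.3522, -0.6163, 0.7044).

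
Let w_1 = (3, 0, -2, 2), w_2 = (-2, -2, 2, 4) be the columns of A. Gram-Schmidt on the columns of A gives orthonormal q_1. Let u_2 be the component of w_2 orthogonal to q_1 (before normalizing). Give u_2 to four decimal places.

u_2 = (-1.6471, -2.0000, 1.7647, 4.2353)

w_1 = (3, 0, -2, 2); ‖w_1‖ = 4.1231, so q_1 = (0.7276, 0.0000, -0.4851, 0.4851).
q_1·w_2 = 0.7276·(-2) + 0.0000·(-2) + (-0.4851)·2 + 0.4851·4 = -0.4851.
u_2 = w_2 + 0.4851·q_1 = (-1.6471, -2.0000, 1.7647, 4.2353).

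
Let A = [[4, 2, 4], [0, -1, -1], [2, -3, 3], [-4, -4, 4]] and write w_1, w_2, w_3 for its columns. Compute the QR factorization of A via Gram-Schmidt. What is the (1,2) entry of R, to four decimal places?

r_{12} = 3.0000

q_1 = w_1/‖w_1‖ = (4, 0, 2, -4)/6.0000 = (0.6667, 0.0000, 0.3333, -0.6667).
r_{12} = q_1·w_2 = 3.0000.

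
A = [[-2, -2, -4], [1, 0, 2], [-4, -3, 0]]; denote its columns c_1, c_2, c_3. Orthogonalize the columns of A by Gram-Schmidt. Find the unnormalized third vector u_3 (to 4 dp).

c_1 = (-2, 1, -4); ‖c_1‖ = 4.5826, so e_1 = (-0.4364, 0.2182, -0.8729).
e_1·c_2 = (-0.4364)·(-2) + 0.2182·0 + (-0.8729)·(-3) = 3.4915.
u_2 = c_2 − 3.4915·e_1 = (-0.4762, -0.7619, 0.0476).
‖u_2‖ = 0.8997, so e_2 = (-0.5293, -0.8468, 0.0529).
e_1·c_3 = (-0.4364)·(-4) + 0.2182·2 + (-0.8729)·0 = 2.1822; e_2·c_3 = (-0.5293)·(-4) + (-0.8468)·2 + 0.0529·0 = 0.4234.
u_3 = c_3 − 2.1822·e_1 − 0.4234·e_2 = (-2.8235, 1.8824, 1.8824).

u_3 = (-2.8235, 1.8824, 1.8824)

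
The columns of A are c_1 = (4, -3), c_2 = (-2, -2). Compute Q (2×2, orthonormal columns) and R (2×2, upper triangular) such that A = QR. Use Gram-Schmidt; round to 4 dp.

Q = [[0.8000, -0.6000], [-0.6000, -0.8000]], R = [[5.0000, -0.4000], [0.0000, 2.8000]]

c_1 = (4, -3); ‖c_1‖ = 5.0000, so e_1 = (0.8000, -0.6000).
e_1·c_2 = 0.8000·(-2) + (-0.6000)·(-2) = -0.4000.
u_2 = c_2 + 0.4000·e_1 = (-1.6800, -2.2400).
‖u_2‖ = 2.8000, so e_2 = (-0.6000, -0.8000).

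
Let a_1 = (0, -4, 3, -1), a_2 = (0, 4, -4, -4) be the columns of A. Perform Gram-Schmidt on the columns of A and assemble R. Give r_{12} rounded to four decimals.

a_1 = (0, -4, 3, -1); ‖a_1‖ = 5.0990, so q_1 = (0.0000, -0.7845, 0.5883, -0.1961).
r_{12} = q_1·a_2 = -4.7068.

r_{12} = -4.7068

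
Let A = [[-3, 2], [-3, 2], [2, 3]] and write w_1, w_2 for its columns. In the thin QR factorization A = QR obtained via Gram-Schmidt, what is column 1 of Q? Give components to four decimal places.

q_1 = (-0.6396, -0.6396, 0.4264)

w_1 = (-3, -3, 2); ‖w_1‖ = 4.6904, so q_1 = (-0.6396, -0.6396, 0.4264).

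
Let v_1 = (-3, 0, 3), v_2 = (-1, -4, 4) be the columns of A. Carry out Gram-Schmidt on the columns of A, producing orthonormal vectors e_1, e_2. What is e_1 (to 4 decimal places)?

v_1 = (-3, 0, 3); ‖v_1‖ = 4.2426, so e_1 = (-0.7071, 0.0000, 0.7071).

e_1 = (-0.7071, 0.0000, 0.7071)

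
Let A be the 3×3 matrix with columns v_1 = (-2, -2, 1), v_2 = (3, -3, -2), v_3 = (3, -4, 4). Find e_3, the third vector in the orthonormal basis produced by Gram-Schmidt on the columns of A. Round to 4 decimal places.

e_3 = (0.5026, -0.0718, 0.8615)

v_1 = (-2, -2, 1); ‖v_1‖ = 3.0000, so e_1 = (-0.6667, -0.6667, 0.3333).
e_1·v_2 = (-0.6667)·3 + (-0.6667)·(-3) + 0.3333·(-2) = -0.6667.
u_2 = v_2 + 0.6667·e_1 = (2.5556, -3.4444, -1.7778).
‖u_2‖ = 4.6428, so e_2 = (0.5504, -0.7419, -0.3829).
e_1·v_3 = (-0.6667)·3 + (-0.6667)·(-4) + 0.3333·4 = 2.0000; e_2·v_3 = 0.5504·3 + (-0.7419)·(-4) + (-0.3829)·4 = 3.0872.
u_3 = v_3 − 2.0000·e_1 − 3.0872·e_2 = (2.6340, -0.3763, 4.5155).
‖u_3‖ = 5.2411, so e_3 = (0.5026, -0.0718, 0.8615).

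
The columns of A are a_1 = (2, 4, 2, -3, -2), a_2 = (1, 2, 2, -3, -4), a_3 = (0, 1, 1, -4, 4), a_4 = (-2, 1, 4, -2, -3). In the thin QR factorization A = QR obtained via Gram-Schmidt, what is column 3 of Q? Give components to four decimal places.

a_1 = (2, 4, 2, -3, -2); ‖a_1‖ = 6.0828, so e_1 = (0.3288, 0.6576, 0.3288, -0.4932, -0.3288).
e_1·a_2 = 0.3288·1 + 0.6576·2 + 0.3288·2 + (-0.4932)·(-3) + (-0.3288)·(-4) = 5.0964.
u_2 = a_2 − 5.0964·e_1 = (-0.6757, -1.3514, 0.3243, -0.4865, -2.3243).
‖u_2‖ = 2.8332, so e_2 = (-0.2385, -0.4770, 0.1145, -0.1717, -0.8204).
e_1·a_3 = 0.3288·0 + 0.6576·1 + 0.3288·1 + (-0.4932)·(-4) + (-0.3288)·4 = 1.6440; e_2·a_3 = (-0.2385)·0 + (-0.4770)·1 + 0.1145·1 + (-0.1717)·(-4) + (-0.8204)·4 = -2.9572.
u_3 = a_3 − 1.6440·e_1 + 2.9572·e_2 = (-1.2458, -1.4916, 0.7980, -3.6970, 2.1145).
‖u_3‖ = 4.7489, so e_3 = (-0.2623, -0.3141, 0.1680, -0.7785, 0.4453).

e_3 = (-0.2623, -0.3141, 0.1680, -0.7785, 0.4453)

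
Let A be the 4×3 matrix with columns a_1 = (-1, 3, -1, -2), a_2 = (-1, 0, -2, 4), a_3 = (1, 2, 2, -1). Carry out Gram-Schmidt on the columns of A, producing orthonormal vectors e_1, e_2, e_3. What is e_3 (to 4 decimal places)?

a_1 = (-1, 3, -1, -2); ‖a_1‖ = 3.8730, so e_1 = (-0.2582, 0.7746, -0.2582, -0.5164).
e_1·a_2 = (-0.2582)·(-1) + 0.7746·0 + (-0.2582)·(-2) + (-0.5164)·4 = -1.2910.
u_2 = a_2 + 1.2910·e_1 = (-1.3333, 1.0000, -2.3333, 3.3333).
‖u_2‖ = 4.3970, so e_2 = (-0.3032, 0.2274, -0.5307, 0.7581).
e_1·a_3 = (-0.2582)·1 + 0.7746·2 + (-0.2582)·2 + (-0.5164)·(-1) = 1.2910; e_2·a_3 = (-0.3032)·1 + 0.2274·2 + (-0.5307)·2 + 0.7581·(-1) = -1.6678.
u_3 = a_3 − 1.2910·e_1 + 1.6678·e_2 = (0.8276, 1.3793, 1.4483, 0.9310).
‖u_3‖ = 2.3562, so e_3 = (0.3512, 0.5854, 0.6147, 0.3951).

e_3 = (0.3512, 0.5854, 0.6147, 0.3951)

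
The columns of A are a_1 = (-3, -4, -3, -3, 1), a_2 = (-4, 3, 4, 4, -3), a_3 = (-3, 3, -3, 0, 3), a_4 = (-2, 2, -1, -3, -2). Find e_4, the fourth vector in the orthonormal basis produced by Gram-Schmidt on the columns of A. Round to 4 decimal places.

e_4 = (-0.0173, 0.4549, -0.0819, -0.6921, -0.5541)

a_1 = (-3, -4, -3, -3, 1); ‖a_1‖ = 6.6332, so e_1 = (-0.4523, -0.6030, -0.4523, -0.4523, 0.1508).
e_1·a_2 = (-0.4523)·(-4) + (-0.6030)·3 + (-0.4523)·4 + (-0.4523)·4 + 0.1508·(-3) = -4.0704.
u_2 = a_2 + 4.0704·e_1 = (-5.8409, 0.5455, 2.1591, 2.1591, -2.3864).
‖u_2‖ = 7.0308, so e_2 = (-0.8308, 0.0776, 0.3071, 0.3071, -0.3394).
e_1·a_3 = (-0.4523)·(-3) + (-0.6030)·3 + (-0.4523)·(-3) + (-0.4523)·0 + 0.1508·3 = 1.3568; e_2·a_3 = (-0.8308)·(-3) + 0.0776·3 + 0.3071·(-3) + 0.3071·0 + (-0.3394)·3 = 0.7855.
u_3 = a_3 − 1.3568·e_1 − 0.7855·e_2 = (-1.7338, 3.7572, -2.6276, 0.3724, 3.0621).
‖u_3‖ = 5.7916, so e_3 = (-0.2994, 0.6487, -0.4537, 0.0643, 0.5287).
e_1·a_4 = (-0.4523)·(-2) + (-0.6030)·2 + (-0.4523)·(-1) + (-0.4523)·(-3) + 0.1508·(-2) = 1.2060; e_2·a_4 = (-0.8308)·(-2) + 0.0776·2 + 0.3071·(-1) + 0.3071·(-3) + (-0.3394)·(-2) = 1.2672; e_3·a_4 = (-0.2994)·(-2) + 0.6487·2 + (-0.4537)·(-1) + 0.0643·(-3) + 0.5287·(-2) = 1.0996.
u_4 = a_4 − 1.2060·e_1 − 1.2672·e_2 − 1.0996·e_3 = (-0.0727, 1.9156, -0.3448, -2.9144, -2.3331).
‖u_4‖ = 4.2108, so e_4 = (-0.0173, 0.4549, -0.0819, -0.6921, -0.5541).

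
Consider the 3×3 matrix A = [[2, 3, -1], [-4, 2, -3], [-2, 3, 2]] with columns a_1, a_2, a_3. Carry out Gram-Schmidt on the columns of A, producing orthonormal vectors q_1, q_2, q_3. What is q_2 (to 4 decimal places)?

a_1 = (2, -4, -2); ‖a_1‖ = 4.8990, so q_1 = (0.4082, -0.8165, -0.4082).
q_1·a_2 = 0.4082·3 + (-0.8165)·2 + (-0.4082)·3 = -1.6330.
u_2 = a_2 + 1.6330·q_1 = (3.6667, 0.6667, 2.3333).
‖u_2‖ = 4.3970, so q_2 = (0.8339, 0.1516, 0.5307).

q_2 = (0.8339, 0.1516, 0.5307)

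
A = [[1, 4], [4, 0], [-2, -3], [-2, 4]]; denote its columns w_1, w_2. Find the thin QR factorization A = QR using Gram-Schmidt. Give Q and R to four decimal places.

q_1 = w_1/‖w_1‖ = (1, 4, -2, -2)/5.0000 = (0.2000, 0.8000, -0.4000, -0.4000).
r_{12} = q_1·w_2 = 0.4000.
u_2 = w_2 − 0.4000·q_1 = (3.9200, -0.3200, -2.8400, 4.1600).
‖u_2‖ = 6.3906, so q_2 = (0.6134, -0.0501, -0.4444, 0.6510).

Q = [[0.2000, 0.6134], [0.8000, -0.0501], [-0.4000, -0.4444], [-0.4000, 0.6510]], R = [[5.0000, 0.4000], [0.0000, 6.3906]]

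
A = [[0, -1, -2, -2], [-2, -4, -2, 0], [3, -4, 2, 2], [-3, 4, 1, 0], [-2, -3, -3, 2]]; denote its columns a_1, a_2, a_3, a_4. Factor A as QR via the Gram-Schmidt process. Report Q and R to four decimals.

a_1 = (0, -2, 3, -3, -2); ‖a_1‖ = 5.0990, so e_1 = (0.0000, -0.3922, 0.5883, -0.5883, -0.3922).
e_1·a_2 = 0.0000·(-1) + (-0.3922)·(-4) + 0.5883·(-4) + (-0.5883)·4 + (-0.3922)·(-3) = -1.9612.
u_2 = a_2 + 1.9612·e_1 = (-1.0000, -4.7692, -2.8462, 2.8462, -3.7692).
‖u_2‖ = 7.3589, so e_2 = (-0.1359, -0.6481, -0.3868, 0.3868, -0.5122).
e_1·a_3 = 0.0000·(-2) + (-0.3922)·(-2) + 0.5883·2 + (-0.5883)·1 + (-0.3922)·(-3) = 2.5495; e_2·a_3 = (-0.1359)·(-2) + (-0.6481)·(-2) + (-0.3868)·2 + 0.3868·1 + (-0.5122)·(-3) = 2.7178.
u_3 = a_3 − 2.5495·e_1 − 2.7178·e_2 = (-1.6307, 0.7614, 1.5511, 1.4489, -0.6080).
‖u_3‖ = 2.8484, so e_3 = (-0.5725, 0.2673, 0.5446, 0.5087, -0.2134).
e_1·a_4 = 0.0000·(-2) + (-0.3922)·0 + 0.5883·2 + (-0.5883)·0 + (-0.3922)·2 = 0.3922; e_2·a_4 = (-0.1359)·(-2) + (-0.6481)·0 + (-0.3868)·2 + 0.3868·0 + (-0.5122)·2 = -1.5261; e_3·a_4 = (-0.5725)·(-2) + 0.2673·0 + 0.5446·2 + 0.5087·0 + (-0.2134)·2 = 1.8072.
u_4 = a_4 − 0.3922·e_1 + 1.5261·e_2 − 1.8072·e_3 = (-1.1728, -1.3183, 0.1949, -0.0982, 1.7579).
‖u_4‖ = 2.5002, so e_4 = (-0.4691, -0.5273, 0.0779, -0.0393, 0.7031).

Q = [[0.0000, -0.1359, -0.5725, -0.4691], [-0.3922, -0.6481, 0.2673, -0.5273], [0.5883, -0.3868, 0.5446, 0.0779], [-0.5883, 0.3868, 0.5087, -0.0393], [-0.3922, -0.5122, -0.2134, 0.7031]], R = [[5.0990, -1.9612, 2.5495, 0.3922], [0.0000, 7.3589, 2.7178, -1.5261], [0.0000, 0.0000, 2.8484, 1.8072], [0.0000, 0.0000, 0.0000, 2.5002]]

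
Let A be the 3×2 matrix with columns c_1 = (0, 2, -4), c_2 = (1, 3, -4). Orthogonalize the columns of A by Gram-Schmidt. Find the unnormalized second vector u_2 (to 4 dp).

q_1 = c_1/‖c_1‖ = (0, 2, -4)/4.4721 = (0.0000, 0.4472, -0.8944).
r_{12} = q_1·c_2 = 4.9193.
u_2 = c_2 − 4.9193·q_1 = (1.0000, 0.8000, 0.4000).

u_2 = (1.0000, 0.8000, 0.4000)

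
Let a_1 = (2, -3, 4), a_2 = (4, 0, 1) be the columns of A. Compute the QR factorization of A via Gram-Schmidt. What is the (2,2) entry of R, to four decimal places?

a_1 = (2, -3, 4); ‖a_1‖ = 5.3852, so e_1 = (0.3714, -0.5571, 0.7428).
e_1·a_2 = 0.3714·4 + (-0.5571)·0 + 0.7428·1 = 2.2283.
u_2 = a_2 − 2.2283·e_1 = (3.1724, 1.2414, -0.6552).
r_{22} = ‖u_2‖ = 3.4691.

r_{22} = 3.4691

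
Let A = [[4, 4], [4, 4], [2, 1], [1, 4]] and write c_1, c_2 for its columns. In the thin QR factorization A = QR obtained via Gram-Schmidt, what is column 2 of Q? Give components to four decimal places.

q_1 = c_1/‖c_1‖ = (4, 4, 2, 1)/6.0828 = (0.6576, 0.6576, 0.3288, 0.1644).
r_{12} = q_1·c_2 = 6.2472.
u_2 = c_2 − 6.2472·q_1 = (-0.1081, -0.1081, -1.0541, 2.9730).
‖u_2‖ = 3.1580, so q_2 = (-0.0342, -0.0342, -0.3338, 0.9414).

q_2 = (-0.0342, -0.0342, -0.3338, 0.9414)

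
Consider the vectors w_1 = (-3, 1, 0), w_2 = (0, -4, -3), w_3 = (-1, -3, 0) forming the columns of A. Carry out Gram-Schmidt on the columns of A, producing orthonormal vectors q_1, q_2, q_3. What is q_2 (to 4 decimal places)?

w_1 = (-3, 1, 0); ‖w_1‖ = 3.1623, so q_1 = (-0.9487, 0.3162, 0.0000).
q_1·w_2 = (-0.9487)·0 + 0.3162·(-4) + 0.0000·(-3) = -1.2649.
u_2 = w_2 + 1.2649·q_1 = (-1.2000, -3.6000, -3.0000).
‖u_2‖ = 4.8374, so q_2 = (-0.2481, -0.7442, -0.6202).

q_2 = (-0.2481, -0.7442, -0.6202)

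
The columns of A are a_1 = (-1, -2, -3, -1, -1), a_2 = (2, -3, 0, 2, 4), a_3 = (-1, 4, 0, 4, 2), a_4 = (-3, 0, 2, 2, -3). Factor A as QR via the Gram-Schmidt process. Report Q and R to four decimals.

e_1 = a_1/‖a_1‖ = (-1, -2, -3, -1, -1)/4.0000 = (-0.2500, -0.5000, -0.7500, -0.2500, -0.2500).
r_{12} = e_1·a_2 = -0.5000.
u_2 = a_2 + 0.5000·e_1 = (1.8750, -3.2500, -0.3750, 1.8750, 3.8750).
‖u_2‖ = 5.7228, so e_2 = (0.3276, -0.5679, -0.0655, 0.3276, 0.6771).
r_{13} = e_1·a_3 = -3.2500; r_{23} = e_2·a_3 = 0.0655.
u_3 = a_3 + 3.2500·e_1 − 0.0655·e_2 = (-1.8340, 2.4122, -2.4332, 3.1660, 1.1431).
‖u_3‖ = 5.1413, so e_3 = (-0.3567, 0.4692, -0.4733, 0.6158, 0.2223).
r_{14} = e_1·a_4 = -0.5000; r_{24} = e_2·a_4 = -2.4901; r_{34} = e_3·a_4 = 0.6882.
u_4 = a_4 + 0.5000·e_1 + 2.4901·e_2 − 0.6882·e_3 = (-2.0637, -1.9870, 1.7875, 2.2671, -1.5919).
‖u_4‖ = 4.3676, so e_4 = (-0.4725, -0.4549, 0.4093, 0.5191, -0.3645).

Q = [[-0.2500, 0.3276, -0.3567, -0.4725], [-0.5000, -0.5679, 0.4692, -0.4549], [-0.7500, -0.0655, -0.4733, 0.4093], [-0.2500, 0.3276, 0.6158, 0.5191], [-0.2500, 0.6771, 0.2223, -0.3645]], R = [[4.0000, -0.5000, -3.2500, -0.5000], [0.0000, 5.7228, 0.0655, -2.4901], [0.0000, 0.0000, 5.1413, 0.6882], [0.0000, 0.0000, 0.0000, 4.3676]]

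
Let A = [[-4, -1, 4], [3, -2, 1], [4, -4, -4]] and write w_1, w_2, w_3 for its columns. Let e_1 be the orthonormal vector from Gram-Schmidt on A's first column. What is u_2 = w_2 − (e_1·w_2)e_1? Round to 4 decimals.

u_2 = (-2.7561, -0.6829, -2.2439)

w_1 = (-4, 3, 4); ‖w_1‖ = 6.4031, so e_1 = (-0.6247, 0.4685, 0.6247).
e_1·w_2 = (-0.6247)·(-1) + 0.4685·(-2) + 0.6247·(-4) = -2.8111.
u_2 = w_2 + 2.8111·e_1 = (-2.7561, -0.6829, -2.2439).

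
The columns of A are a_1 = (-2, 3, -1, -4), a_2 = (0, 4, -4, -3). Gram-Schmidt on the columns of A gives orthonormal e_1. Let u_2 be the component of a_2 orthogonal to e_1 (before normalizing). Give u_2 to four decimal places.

a_1 = (-2, 3, -1, -4); ‖a_1‖ = 5.4772, so e_1 = (-0.3651, 0.5477, -0.1826, -0.7303).
e_1·a_2 = (-0.3651)·0 + 0.5477·4 + (-0.1826)·(-4) + (-0.7303)·(-3) = 5.1121.
u_2 = a_2 − 5.1121·e_1 = (1.8667, 1.2000, -3.0667, 0.7333).

u_2 = (1.8667, 1.2000, -3.0667, 0.7333)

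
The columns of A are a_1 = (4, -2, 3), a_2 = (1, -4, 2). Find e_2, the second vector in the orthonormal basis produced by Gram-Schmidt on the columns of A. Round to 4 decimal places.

e_2 = (-0.4730, -0.8800, 0.0440)

a_1 = (4, -2, 3); ‖a_1‖ = 5.3852, so e_1 = (0.7428, -0.3714, 0.5571).
e_1·a_2 = 0.7428·1 + (-0.3714)·(-4) + 0.5571·2 = 3.3425.
u_2 = a_2 − 3.3425·e_1 = (-1.4828, -2.7586, 0.1379).
‖u_2‖ = 3.1349, so e_2 = (-0.4730, -0.8800, 0.0440).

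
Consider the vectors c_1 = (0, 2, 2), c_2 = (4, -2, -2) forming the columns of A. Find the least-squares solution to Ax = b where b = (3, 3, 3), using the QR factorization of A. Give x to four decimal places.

x = (2.2500, 0.7500)

c_1 = (0, 2, 2); ‖c_1‖ = 2.8284, so e_1 = (0.0000, 0.7071, 0.7071).
e_1·c_2 = 0.0000·4 + 0.7071·(-2) + 0.7071·(-2) = -2.8284.
u_2 = c_2 + 2.8284·e_1 = (4.0000, 0.0000, 0.0000).
‖u_2‖ = 4.0000, so e_2 = (1.0000, 0.0000, 0.0000).
Qᵀb = (4.2426, 3.0000).
Back-substitute: x_2 = 3.0000/4.0000 = 0.7500.
x_1 = (4.2426 + 2.8284·0.7500)/2.8284 = 2.2500.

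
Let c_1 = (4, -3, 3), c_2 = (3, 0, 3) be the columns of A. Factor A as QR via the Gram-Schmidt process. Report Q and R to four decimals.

c_1 = (4, -3, 3); ‖c_1‖ = 5.8310, so e_1 = (0.6860, -0.5145, 0.5145).
e_1·c_2 = 0.6860·3 + (-0.5145)·0 + 0.5145·3 = 3.6015.
u_2 = c_2 − 3.6015·e_1 = (0.5294, 1.8529, 1.1471).
‖u_2‖ = 2.2426, so e_2 = (0.2361, 0.8262, 0.5115).

Q = [[0.6860, 0.2361], [-0.5145, 0.8262], [0.5145, 0.5115]], R = [[5.8310, 3.6015], [0.0000, 2.2426]]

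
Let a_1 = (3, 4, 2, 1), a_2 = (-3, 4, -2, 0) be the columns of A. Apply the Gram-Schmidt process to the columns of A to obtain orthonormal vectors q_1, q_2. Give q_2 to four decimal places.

q_2 = (-0.6160, 0.6720, -0.4107, -0.0187)

a_1 = (3, 4, 2, 1); ‖a_1‖ = 5.4772, so q_1 = (0.5477, 0.7303, 0.3651, 0.1826).
q_1·a_2 = 0.5477·(-3) + 0.7303·4 + 0.3651·(-2) + 0.1826·0 = 0.5477.
u_2 = a_2 − 0.5477·q_1 = (-3.3000, 3.6000, -2.2000, -0.1000).
‖u_2‖ = 5.3572, so q_2 = (-0.6160, 0.6720, -0.4107, -0.0187).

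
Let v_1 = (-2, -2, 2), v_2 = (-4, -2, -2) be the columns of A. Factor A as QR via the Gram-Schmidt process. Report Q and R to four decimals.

e_1 = v_1/‖v_1‖ = (-2, -2, 2)/3.4641 = (-0.5774, -0.5774, 0.5774).
r_{12} = e_1·v_2 = 2.3094.
u_2 = v_2 − 2.3094·e_1 = (-2.6667, -0.6667, -3.3333).
‖u_2‖ = 4.3205, so e_2 = (-0.6172, -0.1543, -0.7715).

Q = [[-0.5774, -0.6172], [-0.5774, -0.1543], [0.5774, -0.7715]], R = [[3.4641, 2.3094], [0.0000, 4.3205]]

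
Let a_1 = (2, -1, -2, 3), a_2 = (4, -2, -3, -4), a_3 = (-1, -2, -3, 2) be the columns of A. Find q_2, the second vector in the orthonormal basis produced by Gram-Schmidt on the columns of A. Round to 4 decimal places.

q_2 = (0.5353, -0.2677, -0.3848, -0.7026)

a_1 = (2, -1, -2, 3); ‖a_1‖ = 4.2426, so q_1 = (0.4714, -0.2357, -0.4714, 0.7071).
q_1·a_2 = 0.4714·4 + (-0.2357)·(-2) + (-0.4714)·(-3) + 0.7071·(-4) = 0.9428.
u_2 = a_2 − 0.9428·q_1 = (3.5556, -1.7778, -2.5556, -4.6667).
‖u_2‖ = 6.6416, so q_2 = (0.5353, -0.2677, -0.3848, -0.7026).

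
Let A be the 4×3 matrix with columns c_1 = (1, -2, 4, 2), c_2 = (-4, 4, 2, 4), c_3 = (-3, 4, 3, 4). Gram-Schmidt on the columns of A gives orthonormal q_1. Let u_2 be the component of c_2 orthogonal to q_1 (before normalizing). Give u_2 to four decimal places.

q_1 = c_1/‖c_1‖ = (1, -2, 4, 2)/5.0000 = (0.2000, -0.4000, 0.8000, 0.4000).
r_{12} = q_1·c_2 = 0.8000.
u_2 = c_2 − 0.8000·q_1 = (-4.1600, 4.3200, 1.3600, 3.6800).

u_2 = (-4.1600, 4.3200, 1.3600, 3.6800)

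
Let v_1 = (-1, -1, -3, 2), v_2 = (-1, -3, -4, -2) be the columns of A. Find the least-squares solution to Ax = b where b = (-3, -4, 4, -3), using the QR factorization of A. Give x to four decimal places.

e_1 = v_1/‖v_1‖ = (-1, -1, -3, 2)/3.8730 = (-0.2582, -0.2582, -0.7746, 0.5164).
r_{12} = e_1·v_2 = 3.0984.
u_2 = v_2 − 3.0984·e_1 = (-0.2000, -2.2000, -1.6000, -3.6000).
‖u_2‖ = 4.5166, so e_2 = (-0.0443, -0.4871, -0.3542, -0.7971).
Qᵀb = (-2.8402, 3.0554).
Back-substitute: x_2 = 3.0554/4.5166 = 0.6765.
x_1 = (-2.8402 − 3.0984·0.6765)/3.8730 = -1.2745.

x = (-1.2745, 0.6765)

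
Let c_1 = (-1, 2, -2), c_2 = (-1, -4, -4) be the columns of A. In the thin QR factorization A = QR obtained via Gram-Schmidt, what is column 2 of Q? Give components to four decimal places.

q_2 = (-0.1550, -0.7362, -0.6587)

c_1 = (-1, 2, -2); ‖c_1‖ = 3.0000, so q_1 = (-0.3333, 0.6667, -0.6667).
q_1·c_2 = (-0.3333)·(-1) + 0.6667·(-4) + (-0.6667)·(-4) = 0.3333.
u_2 = c_2 − 0.3333·q_1 = (-0.8889, -4.2222, -3.7778).
‖u_2‖ = 5.7349, so q_2 = (-0.1550, -0.7362, -0.6587).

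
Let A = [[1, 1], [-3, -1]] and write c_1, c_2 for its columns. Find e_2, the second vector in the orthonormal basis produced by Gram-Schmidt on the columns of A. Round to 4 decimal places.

c_1 = (1, -3); ‖c_1‖ = 3.1623, so e_1 = (0.3162, -0.9487).
e_1·c_2 = 0.3162·1 + (-0.9487)·(-1) = 1.2649.
u_2 = c_2 − 1.2649·e_1 = (0.6000, 0.2000).
‖u_2‖ = 0.6325, so e_2 = (0.9487, 0.3162).

e_2 = (0.9487, 0.3162)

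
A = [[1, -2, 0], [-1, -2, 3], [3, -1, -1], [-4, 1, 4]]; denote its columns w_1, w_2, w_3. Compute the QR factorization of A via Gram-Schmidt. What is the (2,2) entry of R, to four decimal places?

e_1 = w_1/‖w_1‖ = (1, -1, 3, -4)/5.1962 = (0.1925, -0.1925, 0.5774, -0.7698).
r_{12} = e_1·w_2 = -1.3472.
u_2 = w_2 + 1.3472·e_1 = (-1.7407, -2.2593, -0.2222, -0.0370).
r_{22} = ‖u_2‖ = 2.8610.

r_{22} = 2.8610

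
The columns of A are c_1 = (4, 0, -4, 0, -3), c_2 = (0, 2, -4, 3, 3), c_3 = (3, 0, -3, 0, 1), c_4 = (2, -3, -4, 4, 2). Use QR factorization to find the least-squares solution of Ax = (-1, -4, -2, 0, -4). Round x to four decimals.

e_1 = c_1/‖c_1‖ = (4, 0, -4, 0, -3)/6.4031 = (0.6247, 0.0000, -0.6247, 0.0000, -0.4685).
r_{12} = e_1·c_2 = 1.0932.
u_2 = c_2 − 1.0932·e_1 = (-0.6829, 2.0000, -3.3171, 3.0000, 3.5122).
‖u_2‖ = 6.0667, so e_2 = (-0.1126, 0.3297, -0.5468, 0.4945, 0.5789).
r_{13} = e_1·c_3 = 3.2796; r_{23} = e_2·c_3 = 1.8815.
u_3 = c_3 − 3.2796·e_1 − 1.8815·e_2 = (1.1630, -0.6203, 0.0775, -0.9304, 1.4473).
‖u_3‖ = 2.1688, so e_3 = (0.5362, -0.2860, 0.0357, -0.4290, 0.6673).
r_{14} = e_1·c_4 = 2.8111; r_{24} = e_2·c_4 = 4.1088; r_{34} = e_3·c_4 = 1.4062.
u_4 = c_4 − 2.8111·e_1 − 4.1088·e_2 − 1.4062·e_3 = (-0.0476, -3.9524, -0.0476, 2.5714, 0.0000).
‖u_4‖ = 4.7157, so e_4 = (-0.0101, -0.8381, -0.0101, 0.5453, 0.0000).
Qᵀb = (2.4988, -2.4283, -2.1331, 3.3828).
Back-substitute: x_4 = 3.3828/4.7157 = 0.7173.
x_3 = (-2.1331 − 1.4062·0.7173)/2.1688 = -1.4486.
x_2 = (-2.4283 − 1.8815·(-1.4486) − 4.1088·0.7173)/6.0667 = -0.4368.
x_1 = (2.4988 − 1.0932·(-0.4368) − 3.2796·(-1.4486) − 2.8111·0.7173)/6.4031 = 0.8919.

x = (0.8919, -0.4368, -1.4486, 0.7173)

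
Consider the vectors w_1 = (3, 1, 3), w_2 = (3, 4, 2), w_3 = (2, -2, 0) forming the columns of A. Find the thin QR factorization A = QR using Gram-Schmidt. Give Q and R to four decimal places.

e_1 = w_1/‖w_1‖ = (3, 1, 3)/4.3589 = (0.6882, 0.2294, 0.6882).
r_{12} = e_1·w_2 = 4.3589.
u_2 = w_2 − 4.3589·e_1 = (0.0000, 3.0000, -1.0000).
‖u_2‖ = 3.1623, so e_2 = (0.0000, 0.9487, -0.3162).
r_{13} = e_1·w_3 = 0.9177; r_{23} = e_2·w_3 = -1.8974.
u_3 = w_3 − 0.9177·e_1 + 1.8974·e_2 = (1.3684, -0.4105, -1.2316).
‖u_3‖ = 1.8862, so e_3 = (0.7255, -0.2176, -0.6529).

Q = [[0.6882, 0.0000, 0.7255], [0.2294, 0.9487, -0.2176], [0.6882, -0.3162, -0.6529]], R = [[4.3589, 4.3589, 0.9177], [0.0000, 3.1623, -1.8974], [0.0000, 0.0000, 1.8862]]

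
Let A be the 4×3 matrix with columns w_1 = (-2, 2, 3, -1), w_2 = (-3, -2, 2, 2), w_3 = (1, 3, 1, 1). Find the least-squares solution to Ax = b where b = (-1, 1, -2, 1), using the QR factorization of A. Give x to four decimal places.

w_1 = (-2, 2, 3, -1); ‖w_1‖ = 4.2426, so q_1 = (-0.4714, 0.4714, 0.7071, -0.2357).
q_1·w_2 = (-0.4714)·(-3) + 0.4714·(-2) + 0.7071·2 + (-0.2357)·2 = 1.4142.
u_2 = w_2 − 1.4142·q_1 = (-2.3333, -2.6667, 1.0000, 2.3333).
‖u_2‖ = 4.3589, so q_2 = (-0.5353, -0.6118, 0.2294, 0.5353).
q_1·w_3 = (-0.4714)·1 + 0.4714·3 + 0.7071·1 + (-0.2357)·1 = 1.4142; q_2·w_3 = (-0.5353)·1 + (-0.6118)·3 + 0.2294·1 + 0.5353·1 = -1.6059.
u_3 = w_3 − 1.4142·q_1 + 1.6059·q_2 = (0.8070, 1.3509, 0.3684, 2.1930).
‖u_3‖ = 2.7242, so q_3 = (0.2962, 0.4959, 0.1352, 0.8050).
Qᵀb = (-0.7071, 0.0000, 0.7342).
Back-substitute: x_3 = 0.7342/2.7242 = 0.2695.
x_2 = (0.0000 + 1.6059·0.2695)/4.3589 = 0.0993.
x_1 = (-0.7071 − 1.4142·0.0993 − 1.4142·0.2695)/4.2426 = -0.2896.

x = (-0.2896, 0.0993, 0.2695)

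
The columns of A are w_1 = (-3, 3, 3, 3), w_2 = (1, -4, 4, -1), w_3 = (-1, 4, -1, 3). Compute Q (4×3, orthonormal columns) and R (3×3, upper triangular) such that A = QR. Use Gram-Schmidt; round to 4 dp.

Q = [[-0.5000, 0.0870, 0.7471], [0.5000, -0.6093, 0.0534], [0.5000, 0.7833, 0.0320], [0.5000, -0.0870, 0.6617]], R = [[6.0000, -1.0000, 3.5000], [0.0000, 5.7446, -3.5686], [0.0000, 0.0000, 1.4196]]

w_1 = (-3, 3, 3, 3); ‖w_1‖ = 6.0000, so q_1 = (-0.5000, 0.5000, 0.5000, 0.5000).
q_1·w_2 = (-0.5000)·1 + 0.5000·(-4) + 0.5000·4 + 0.5000·(-1) = -1.0000.
u_2 = w_2 + 1.0000·q_1 = (0.5000, -3.5000, 4.5000, -0.5000).
‖u_2‖ = 5.7446, so q_2 = (0.0870, -0.6093, 0.7833, -0.0870).
q_1·w_3 = (-0.5000)·(-1) + 0.5000·4 + 0.5000·(-1) + 0.5000·3 = 3.5000; q_2·w_3 = 0.0870·(-1) + (-0.6093)·4 + 0.7833·(-1) + (-0.0870)·3 = -3.5686.
u_3 = w_3 − 3.5000·q_1 + 3.5686·q_2 = (1.0606, 0.0758, 0.0455, 0.9394).
‖u_3‖ = 1.4196, so q_3 = (0.7471, 0.0534, 0.0320, 0.6617).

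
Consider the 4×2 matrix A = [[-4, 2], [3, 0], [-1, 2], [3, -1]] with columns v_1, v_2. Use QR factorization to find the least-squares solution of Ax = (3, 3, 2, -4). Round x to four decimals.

x = (0.1986, 1.8425)

v_1 = (-4, 3, -1, 3); ‖v_1‖ = 5.9161, so q_1 = (-0.6761, 0.5071, -0.1690, 0.5071).
q_1·v_2 = (-0.6761)·2 + 0.5071·0 + (-0.1690)·2 + 0.5071·(-1) = -2.1974.
u_2 = v_2 + 2.1974·q_1 = (0.5143, 1.1143, 1.6286, 0.1143).
‖u_2‖ = 2.0424, so q_2 = (0.2518, 0.5456, 0.7974, 0.0560).
Qᵀb = (-2.8735, 3.7631).
Back-substitute: x_2 = 3.7631/2.0424 = 1.8425.
x_1 = (-2.8735 + 2.1974·1.8425)/5.9161 = 0.1986.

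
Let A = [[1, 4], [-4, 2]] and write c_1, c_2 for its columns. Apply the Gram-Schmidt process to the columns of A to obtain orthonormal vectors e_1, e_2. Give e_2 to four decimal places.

e_2 = (0.9701, 0.2425)

e_1 = c_1/‖c_1‖ = (1, -4)/4.1231 = (0.2425, -0.9701).
r_{12} = e_1·c_2 = -0.9701.
u_2 = c_2 + 0.9701·e_1 = (4.2353, 1.0588).
‖u_2‖ = 4.3656, so e_2 = (0.9701, 0.2425).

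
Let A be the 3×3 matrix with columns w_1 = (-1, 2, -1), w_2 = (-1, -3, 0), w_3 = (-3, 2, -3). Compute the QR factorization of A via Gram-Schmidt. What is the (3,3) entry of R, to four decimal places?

r_{33} = 0.6761

w_1 = (-1, 2, -1); ‖w_1‖ = 2.4495, so e_1 = (-0.4082, 0.8165, -0.4082).
e_1·w_2 = (-0.4082)·(-1) + 0.8165·(-3) + (-0.4082)·0 = -2.0412.
u_2 = w_2 + 2.0412·e_1 = (-1.8333, -1.3333, -0.8333).
‖u_2‖ = 2.4152, so e_2 = (-0.7591, -0.5521, -0.3450).
e_1·w_3 = (-0.4082)·(-3) + 0.8165·2 + (-0.4082)·(-3) = 4.0825; e_2·w_3 = (-0.7591)·(-3) + (-0.5521)·2 + (-0.3450)·(-3) = 2.2082.
u_3 = w_3 − 4.0825·e_1 − 2.2082·e_2 = (0.3429, -0.1143, -0.5714).
r_{33} = ‖u_3‖ = 0.6761.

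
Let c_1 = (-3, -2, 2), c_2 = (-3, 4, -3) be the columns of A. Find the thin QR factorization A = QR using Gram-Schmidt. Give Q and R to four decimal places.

Q = [[-0.7276, -0.6807], [-0.4851, 0.5982], [0.4851, -0.4229]], R = [[4.1231, -1.2127], [0.0000, 5.7035]]

q_1 = c_1/‖c_1‖ = (-3, -2, 2)/4.1231 = (-0.7276, -0.4851, 0.4851).
r_{12} = q_1·c_2 = -1.2127.
u_2 = c_2 + 1.2127·q_1 = (-3.8824, 3.4118, -2.4118).
‖u_2‖ = 5.7035, so q_2 = (-0.6807, 0.5982, -0.4229).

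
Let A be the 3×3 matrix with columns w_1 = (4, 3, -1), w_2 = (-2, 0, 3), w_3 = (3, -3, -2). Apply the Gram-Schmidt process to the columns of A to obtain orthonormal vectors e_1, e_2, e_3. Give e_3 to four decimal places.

w_1 = (4, 3, -1); ‖w_1‖ = 5.0990, so e_1 = (0.7845, 0.5883, -0.1961).
e_1·w_2 = 0.7845·(-2) + 0.5883·0 + (-0.1961)·3 = -2.1573.
u_2 = w_2 + 2.1573·e_1 = (-0.3077, 1.2692, 2.5769).
‖u_2‖ = 2.8890, so e_2 = (-0.1065, 0.4393, 0.8920).
e_1·w_3 = 0.7845·3 + 0.5883·(-3) + (-0.1961)·(-2) = 0.9806; e_2·w_3 = (-0.1065)·3 + 0.4393·(-3) + 0.8920·(-2) = -3.4215.
u_3 = w_3 − 0.9806·e_1 + 3.4215·e_2 = (1.8664, -2.0737, 1.2442).
‖u_3‖ = 3.0548, so e_3 = (0.6110, -0.6788, 0.4073).

e_3 = (0.6110, -0.6788, 0.4073)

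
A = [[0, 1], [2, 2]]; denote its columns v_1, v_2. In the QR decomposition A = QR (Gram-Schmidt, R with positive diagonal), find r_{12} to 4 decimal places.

e_1 = v_1/‖v_1‖ = (0, 2)/2.0000 = (0.0000, 1.0000).
r_{12} = e_1·v_2 = 2.0000.

r_{12} = 2.0000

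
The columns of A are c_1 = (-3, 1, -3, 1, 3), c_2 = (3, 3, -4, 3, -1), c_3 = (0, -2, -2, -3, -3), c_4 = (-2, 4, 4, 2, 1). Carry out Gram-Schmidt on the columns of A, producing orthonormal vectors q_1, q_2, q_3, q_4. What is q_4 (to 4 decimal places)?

q_1 = c_1/‖c_1‖ = (-3, 1, -3, 1, 3)/5.3852 = (-0.5571, 0.1857, -0.5571, 0.1857, 0.5571).
r_{12} = q_1·c_2 = 1.1142.
u_2 = c_2 − 1.1142·q_1 = (3.6207, 2.7931, -3.3793, 2.7931, -1.6207).
‖u_2‖ = 6.5390, so q_2 = (0.5537, 0.4271, -0.5168, 0.4271, -0.2478).
r_{13} = q_1·c_3 = -1.4856; r_{23} = q_2·c_3 = -0.3586.
u_3 = c_3 + 1.4856·q_1 + 0.3586·q_2 = (-0.6290, -1.5710, -3.0129, -2.5710, -2.2613).
‖u_3‖ = 4.8646, so q_3 = (-0.1293, -0.3229, -0.6194, -0.5285, -0.4648).
r_{14} = q_1·c_4 = 0.5571; r_{24} = q_2·c_4 = -0.8596; r_{34} = q_3·c_4 = -5.0324.
u_4 = c_4 − 0.5571·q_1 + 0.8596·q_2 + 5.0324·q_3 = (-1.8644, 2.6386, 0.7493, -0.3959, -1.8627).
‖u_4‖ = 3.8244, so q_4 = (-0.4875, 0.6899, 0.1959, -0.1035, -0.4870).

q_4 = (-0.4875, 0.6899, 0.1959, -0.1035, -0.4870)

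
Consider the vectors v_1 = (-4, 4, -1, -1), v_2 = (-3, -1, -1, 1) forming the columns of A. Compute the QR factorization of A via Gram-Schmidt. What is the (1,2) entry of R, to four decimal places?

r_{12} = 1.3720

v_1 = (-4, 4, -1, -1); ‖v_1‖ = 5.8310, so q_1 = (-0.6860, 0.6860, -0.1715, -0.1715).
r_{12} = q_1·v_2 = 1.3720.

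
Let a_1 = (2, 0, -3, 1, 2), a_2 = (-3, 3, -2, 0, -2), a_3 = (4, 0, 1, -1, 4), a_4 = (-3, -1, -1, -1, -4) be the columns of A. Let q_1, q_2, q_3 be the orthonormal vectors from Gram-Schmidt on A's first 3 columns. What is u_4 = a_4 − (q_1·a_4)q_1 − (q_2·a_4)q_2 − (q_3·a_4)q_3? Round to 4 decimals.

a_1 = (2, 0, -3, 1, 2); ‖a_1‖ = 4.2426, so q_1 = (0.4714, 0.0000, -0.7071, 0.2357, 0.4714).
q_1·a_2 = 0.4714·(-3) + 0.0000·3 + (-0.7071)·(-2) + 0.2357·0 + 0.4714·(-2) = -0.9428.
u_2 = a_2 + 0.9428·q_1 = (-2.5556, 3.0000, -2.6667, 0.2222, -1.5556).
‖u_2‖ = 5.0111, so q_2 = (-0.5100, 0.5987, -0.5322, 0.0443, -0.3104).
q_1·a_3 = 0.4714·4 + 0.0000·0 + (-0.7071)·1 + 0.2357·(-1) + 0.4714·4 = 2.8284; q_2·a_3 = (-0.5100)·4 + 0.5987·0 + (-0.5322)·1 + 0.0443·(-1) + (-0.3104)·4 = -3.8581.
u_3 = a_3 − 2.8284·q_1 + 3.8581·q_2 = (0.6991, 2.3097, 0.9469, -1.4956, 1.4690).
‖u_3‖ = 3.3339, so q_3 = (0.2097, 0.6928, 0.2840, -0.4486, 0.4406).
q_1·a_4 = 0.4714·(-3) + 0.0000·(-1) + (-0.7071)·(-1) + 0.2357·(-1) + 0.4714·(-4) = -2.8284; q_2·a_4 = (-0.5100)·(-3) + 0.5987·(-1) + (-0.5322)·(-1) + 0.0443·(-1) + (-0.3104)·(-4) = 2.6608; q_3·a_4 = 0.2097·(-3) + 0.6928·(-1) + 0.2840·(-1) + (-0.4486)·(-1) + 0.4406·(-4) = -2.9198.
u_4 = a_4 + 2.8284·q_1 − 2.6608·q_2 + 2.9198·q_3 = (0.3025, -0.5701, -0.7548, -1.7611, -0.5541).

u_4 = (0.3025, -0.5701, -0.7548, -1.7611, -0.5541)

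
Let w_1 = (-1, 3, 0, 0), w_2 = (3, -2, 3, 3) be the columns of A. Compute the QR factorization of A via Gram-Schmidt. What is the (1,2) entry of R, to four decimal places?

q_1 = w_1/‖w_1‖ = (-1, 3, 0, 0)/3.1623 = (-0.3162, 0.9487, 0.0000, 0.0000).
r_{12} = q_1·w_2 = -2.8460.

r_{12} = -2.8460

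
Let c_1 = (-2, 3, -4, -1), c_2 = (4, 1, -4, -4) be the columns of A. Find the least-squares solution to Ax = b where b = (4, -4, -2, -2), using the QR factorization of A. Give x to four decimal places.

x = (-0.7309, 0.7952)

c_1 = (-2, 3, -4, -1); ‖c_1‖ = 5.4772, so q_1 = (-0.3651, 0.5477, -0.7303, -0.1826).
q_1·c_2 = (-0.3651)·4 + 0.5477·1 + (-0.7303)·(-4) + (-0.1826)·(-4) = 2.7386.
u_2 = c_2 − 2.7386·q_1 = (5.0000, -0.5000, -2.0000, -3.5000).
‖u_2‖ = 6.4420, so q_2 = (0.7762, -0.0776, -0.3105, -0.5433).
Qᵀb = (-1.8257, 5.1226).
Back-substitute: x_2 = 5.1226/6.4420 = 0.7952.
x_1 = (-1.8257 − 2.7386·0.7952)/5.4772 = -0.7309.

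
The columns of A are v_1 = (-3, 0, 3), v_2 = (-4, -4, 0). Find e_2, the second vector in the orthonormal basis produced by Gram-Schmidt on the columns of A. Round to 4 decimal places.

v_1 = (-3, 0, 3); ‖v_1‖ = 4.2426, so e_1 = (-0.7071, 0.0000, 0.7071).
e_1·v_2 = (-0.7071)·(-4) + 0.0000·(-4) + 0.7071·0 = 2.8284.
u_2 = v_2 − 2.8284·e_1 = (-2.0000, -4.0000, -2.0000).
‖u_2‖ = 4.8990, so e_2 = (-0.4082, -0.8165, -0.4082).

e_2 = (-0.4082, -0.8165, -0.4082)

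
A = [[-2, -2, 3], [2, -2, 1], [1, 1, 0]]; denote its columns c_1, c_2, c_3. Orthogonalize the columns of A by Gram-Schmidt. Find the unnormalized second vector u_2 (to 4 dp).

u_2 = (-1.7778, -2.2222, 0.8889)

c_1 = (-2, 2, 1); ‖c_1‖ = 3.0000, so e_1 = (-0.6667, 0.6667, 0.3333).
e_1·c_2 = (-0.6667)·(-2) + 0.6667·(-2) + 0.3333·1 = 0.3333.
u_2 = c_2 − 0.3333·e_1 = (-1.7778, -2.2222, 0.8889).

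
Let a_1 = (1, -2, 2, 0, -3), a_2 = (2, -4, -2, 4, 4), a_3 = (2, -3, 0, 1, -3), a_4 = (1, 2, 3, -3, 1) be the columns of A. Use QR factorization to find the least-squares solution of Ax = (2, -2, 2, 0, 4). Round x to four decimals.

a_1 = (1, -2, 2, 0, -3); ‖a_1‖ = 4.2426, so e_1 = (0.2357, -0.4714, 0.4714, 0.0000, -0.7071).
e_1·a_2 = 0.2357·2 + (-0.4714)·(-4) + 0.4714·(-2) + 0.0000·4 + (-0.7071)·4 = -1.4142.
u_2 = a_2 + 1.4142·e_1 = (2.3333, -4.6667, -1.3333, 4.0000, 3.0000).
‖u_2‖ = 7.3485, so e_2 = (0.3175, -0.6351, -0.1814, 0.5443, 0.4082).
e_1·a_3 = 0.2357·2 + (-0.4714)·(-3) + 0.4714·0 + 0.0000·1 + (-0.7071)·(-3) = 4.0069; e_2·a_3 = 0.3175·2 + (-0.6351)·(-3) + (-0.1814)·0 + 0.5443·1 + 0.4082·(-3) = 1.8598.
u_3 = a_3 − 4.0069·e_1 − 1.8598·e_2 = (0.4650, 0.0700, -1.5514, -0.0123, -0.9259).
‖u_3‖ = 1.8670, so e_3 = (0.2491, 0.0375, -0.8310, -0.0066, -0.4959).
e_1·a_4 = 0.2357·1 + (-0.4714)·2 + 0.4714·3 + 0.0000·(-3) + (-0.7071)·1 = 0.0000; e_2·a_4 = 0.3175·1 + (-0.6351)·2 + (-0.1814)·3 + 0.5443·(-3) + 0.4082·1 = -2.7217; e_3·a_4 = 0.2491·1 + 0.0375·2 + (-0.8310)·3 + (-0.0066)·(-3) + (-0.4959)·1 = -2.6451.
u_4 = a_4 − 0.0000·e_1 + 2.7217·e_2 + 2.6451·e_3 = (2.5230, 0.3707, 0.3081, -1.5360, 0.7993).
‖u_4‖ = 3.0978, so e_4 = (0.8145, 0.1197, 0.0995, -0.4958, 0.2580).
Qᵀb = (-0.4714, 3.1753, -3.2226, 2.6206).
Back-substitute: x_4 = 2.6206/3.0978 = 0.8460.
x_3 = (-3.2226 + 2.6451·0.8460)/1.8670 = -0.5276.
x_2 = (3.1753 − 1.8598·(-0.5276) + 2.7217·0.8460)/7.3485 = 0.8789.
x_1 = (-0.4714 + 1.4142·0.8789 − 4.0069·(-0.5276) − 0.0000·0.8460)/4.2426 = 0.6801.

x = (0.6801, 0.8789, -0.5276, 0.8460)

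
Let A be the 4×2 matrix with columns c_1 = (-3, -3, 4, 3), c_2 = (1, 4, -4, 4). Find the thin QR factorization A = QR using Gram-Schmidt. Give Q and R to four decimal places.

Q = [[-0.4575, -0.0511], [-0.4575, 0.4197], [0.6100, -0.3504], [0.4575, 0.8358]], R = [[6.5574, -2.8975], [0.0000, 6.3722]]

c_1 = (-3, -3, 4, 3); ‖c_1‖ = 6.5574, so q_1 = (-0.4575, -0.4575, 0.6100, 0.4575).
q_1·c_2 = (-0.4575)·1 + (-0.4575)·4 + 0.6100·(-4) + 0.4575·4 = -2.8975.
u_2 = c_2 + 2.8975·q_1 = (-0.3256, 2.6744, -2.2326, 5.3256).
‖u_2‖ = 6.3722, so q_2 = (-0.0511, 0.4197, -0.3504, 0.8358).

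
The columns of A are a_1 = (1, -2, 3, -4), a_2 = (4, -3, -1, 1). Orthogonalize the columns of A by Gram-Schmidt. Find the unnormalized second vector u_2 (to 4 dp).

u_2 = (3.9000, -2.8000, -1.3000, 1.4000)

a_1 = (1, -2, 3, -4); ‖a_1‖ = 5.4772, so e_1 = (0.1826, -0.3651, 0.5477, -0.7303).
e_1·a_2 = 0.1826·4 + (-0.3651)·(-3) + 0.5477·(-1) + (-0.7303)·1 = 0.5477.
u_2 = a_2 − 0.5477·e_1 = (3.9000, -2.8000, -1.3000, 1.4000).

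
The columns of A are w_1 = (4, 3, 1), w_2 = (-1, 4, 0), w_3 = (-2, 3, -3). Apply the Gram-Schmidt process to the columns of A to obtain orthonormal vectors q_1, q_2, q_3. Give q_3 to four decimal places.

w_1 = (4, 3, 1); ‖w_1‖ = 5.0990, so q_1 = (0.7845, 0.5883, 0.1961).
q_1·w_2 = 0.7845·(-1) + 0.5883·4 + 0.1961·0 = 1.5689.
u_2 = w_2 − 1.5689·q_1 = (-2.2308, 3.0769, -0.3077).
‖u_2‖ = 3.8129, so q_2 = (-0.5851, 0.8070, -0.0807).
q_1·w_3 = 0.7845·(-2) + 0.5883·3 + 0.1961·(-3) = -0.3922; q_2·w_3 = (-0.5851)·(-2) + 0.8070·3 + (-0.0807)·(-3) = 3.8331.
u_3 = w_3 + 0.3922·q_1 − 3.8331·q_2 = (0.5503, 0.1376, -2.6138).
‖u_3‖ = 2.6746, so q_3 = (0.2057, 0.0514, -0.9773).

q_3 = (0.2057, 0.0514, -0.9773)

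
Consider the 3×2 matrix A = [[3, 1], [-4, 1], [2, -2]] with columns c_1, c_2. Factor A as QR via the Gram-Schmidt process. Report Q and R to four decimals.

q_1 = c_1/‖c_1‖ = (3, -4, 2)/5.3852 = (0.5571, -0.7428, 0.3714).
r_{12} = q_1·c_2 = -0.9285.
u_2 = c_2 + 0.9285·q_1 = (1.5172, 0.3103, -1.6552).
‖u_2‖ = 2.2667, so q_2 = (0.6694, 0.1369, -0.7302).

Q = [[0.5571, 0.6694], [-0.7428, 0.1369], [0.3714, -0.7302]], R = [[5.3852, -0.9285], [0.0000, 2.2667]]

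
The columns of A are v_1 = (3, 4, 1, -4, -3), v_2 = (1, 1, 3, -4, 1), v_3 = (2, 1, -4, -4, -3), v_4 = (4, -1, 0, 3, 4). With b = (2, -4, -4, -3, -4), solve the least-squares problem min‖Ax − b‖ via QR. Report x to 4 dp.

x = (-0.6603, 0.1395, 1.2949, -0.0203)

q_1 = v_1/‖v_1‖ = (3, 4, 1, -4, -3)/7.1414 = (0.4201, 0.5601, 0.1400, -0.5601, -0.4201).
r_{12} = q_1·v_2 = 3.2206.
u_2 = v_2 − 3.2206·q_1 = (-0.3529, -0.8039, 2.5490, -2.1961, 2.3529).
‖u_2‖ = 4.1985, so q_2 = (-0.0841, -0.1915, 0.6071, -0.5231, 0.5604).
r_{13} = q_1·v_3 = 4.3409; r_{23} = q_2·v_3 = -2.3771.
u_3 = v_3 − 4.3409·q_1 + 2.3771·q_2 = (-0.0234, -1.8865, -3.1646, -2.8120, 0.1557).
‖u_3‖ = 4.6375, so q_3 = (-0.0050, -0.4068, -0.6824, -0.6064, 0.0336).
r_{14} = q_1·v_4 = -2.2404; r_{24} = q_2·v_4 = 0.5277; r_{34} = q_3·v_4 = -1.2981.
u_4 = v_4 + 2.2404·q_1 − 0.5277·q_2 + 1.2981·q_3 = (4.9790, -0.1721, -0.8925, 1.2340, 2.8067).
‖u_4‖ = 5.9175, so q_4 = (0.8414, -0.0291, -0.1508, 0.2085, 0.4743).
Qᵀb = (1.4003, -2.5032, 6.0315, -0.1203).
Back-substitute: x_4 = -0.1203/5.9175 = -0.0203.
x_3 = (6.0315 + 1.2981·(-0.0203))/4.6375 = 1.2949.
x_2 = (-2.5032 + 2.3771·1.2949 − 0.5277·(-0.0203))/4.1985 = 0.1395.
x_1 = (1.4003 − 3.2206·0.1395 − 4.3409·1.2949 + 2.2404·(-0.0203))/7.1414 = -0.6603.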